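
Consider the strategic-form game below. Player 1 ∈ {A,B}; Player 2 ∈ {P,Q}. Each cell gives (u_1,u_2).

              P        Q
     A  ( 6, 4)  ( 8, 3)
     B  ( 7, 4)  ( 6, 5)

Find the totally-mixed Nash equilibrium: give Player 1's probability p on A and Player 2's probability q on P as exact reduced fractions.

P1 indiff ⇒ q·6+(1-q)·8 = q·7+(1-q)·6 ⇒ q(-1) = (1-q)(-2) ⇒ q = 2/3
P2 indiff ⇒ p·4+(1-p)·4 = p·3+(1-p)·5 ⇒ p(1) = (1-p)(1) ⇒ p = 1/2

P1 mixes 1/2 on A; P2 mixes 2/3 on P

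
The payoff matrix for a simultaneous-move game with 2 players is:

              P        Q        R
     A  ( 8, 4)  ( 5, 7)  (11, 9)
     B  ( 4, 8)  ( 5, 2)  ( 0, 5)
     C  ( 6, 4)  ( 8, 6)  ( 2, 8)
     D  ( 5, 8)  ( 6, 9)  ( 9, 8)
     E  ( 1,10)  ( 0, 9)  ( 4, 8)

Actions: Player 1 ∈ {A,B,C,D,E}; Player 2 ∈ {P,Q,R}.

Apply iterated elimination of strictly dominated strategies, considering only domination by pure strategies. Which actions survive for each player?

Survivors P1:{A,C,D} P2:{Q,R}

P1 drop B (C beats it: P:6>4 Q:8>5 R:2>0)
P1 drop E (A beats it: P:8>1 Q:5>0 R:11>4)
P2 drop P (Q beats it: A:7>4 C:6>4 D:9>8)
P1→{A,C,D} P2→{Q,R}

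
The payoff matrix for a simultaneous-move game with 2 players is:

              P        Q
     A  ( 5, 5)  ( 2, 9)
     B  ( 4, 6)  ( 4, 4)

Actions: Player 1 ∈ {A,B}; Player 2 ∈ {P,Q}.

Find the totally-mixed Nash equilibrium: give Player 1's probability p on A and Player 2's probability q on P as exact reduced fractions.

(p,q) = (1/3, 2/3)

P1 indiff ⇒ q·5+(1-q)·2 = q·4+(1-q)·4 ⇒ q(1) = (1-q)(2) ⇒ q = 2/3
P2 indiff ⇒ p·5+(1-p)·6 = p·9+(1-p)·4 ⇒ p(-4) = (1-p)(-2) ⇒ p = 1/3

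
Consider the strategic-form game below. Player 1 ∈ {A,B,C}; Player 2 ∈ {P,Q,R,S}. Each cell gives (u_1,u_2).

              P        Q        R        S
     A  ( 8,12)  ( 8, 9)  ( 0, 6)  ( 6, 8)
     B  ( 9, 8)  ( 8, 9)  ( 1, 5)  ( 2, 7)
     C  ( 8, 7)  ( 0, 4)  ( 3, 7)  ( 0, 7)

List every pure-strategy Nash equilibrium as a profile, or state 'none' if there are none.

Nash profiles: (B,Q), (C,R)

(A,P): not NE [P1→B gives 9>8]
(A,Q): not NE [P2→P gives 12>9]
(A,R): not NE [P1→C gives 3>0; P2→P gives 12>6]
(A,S): not NE [P2→P gives 12>8]
(B,P): not NE [P2→Q gives 9>8]
(B,Q): NE
(B,R): not NE [P1→C gives 3>1; P2→Q gives 9>5]
(B,S): not NE [P1→A gives 6>2; P2→Q gives 9>7]
(C,P): not NE [P1→B gives 9>8]
(C,Q): not NE [P1→B gives 8>0; P2→S gives 7>4]
(C,R): NE
(C,S): not NE [P1→A gives 6>0]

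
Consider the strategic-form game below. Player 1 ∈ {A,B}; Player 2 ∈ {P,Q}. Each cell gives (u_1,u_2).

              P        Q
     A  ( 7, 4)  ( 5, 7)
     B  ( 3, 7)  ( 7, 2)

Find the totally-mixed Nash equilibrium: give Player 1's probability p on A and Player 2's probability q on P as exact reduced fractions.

P1 mixes 5/8 on A; P2 mixes 1/3 on P

P1 indiff ⇒ q·7+(1-q)·5 = q·3+(1-q)·7 ⇒ q(4) = (1-q)(2) ⇒ q = 1/3
P2 indiff ⇒ p·4+(1-p)·7 = p·7+(1-p)·2 ⇒ p(-3) = (1-p)(-5) ⇒ p = 5/8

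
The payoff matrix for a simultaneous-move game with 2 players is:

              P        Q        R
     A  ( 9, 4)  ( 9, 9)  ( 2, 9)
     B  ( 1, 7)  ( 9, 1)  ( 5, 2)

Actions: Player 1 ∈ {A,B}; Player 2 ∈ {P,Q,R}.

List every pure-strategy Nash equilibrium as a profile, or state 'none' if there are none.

(A,P): not NE [P2→R gives 9>4]
(A,Q): NE
(A,R): not NE [P1→B gives 5>2]
(B,P): not NE [P1→A gives 9>1]
(B,Q): not NE [P2→P gives 7>1]
(B,R): not NE [P2→P gives 7>2]

PSNE = {(A,Q)}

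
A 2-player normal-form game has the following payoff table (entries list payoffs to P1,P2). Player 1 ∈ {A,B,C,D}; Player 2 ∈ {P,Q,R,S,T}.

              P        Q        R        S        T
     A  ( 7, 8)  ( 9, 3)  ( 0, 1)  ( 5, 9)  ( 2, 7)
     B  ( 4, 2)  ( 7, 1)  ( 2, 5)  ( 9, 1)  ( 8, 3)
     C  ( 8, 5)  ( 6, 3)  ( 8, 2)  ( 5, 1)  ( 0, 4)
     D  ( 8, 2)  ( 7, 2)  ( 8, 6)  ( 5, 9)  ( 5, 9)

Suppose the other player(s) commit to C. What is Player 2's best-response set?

u_2(P vs C) = 5
u_2(Q vs C) = 3
u_2(R vs C) = 2
u_2(S vs C) = 1
u_2(T vs C) = 4
max payoff 5 at {P}

argmax u_2 = {P}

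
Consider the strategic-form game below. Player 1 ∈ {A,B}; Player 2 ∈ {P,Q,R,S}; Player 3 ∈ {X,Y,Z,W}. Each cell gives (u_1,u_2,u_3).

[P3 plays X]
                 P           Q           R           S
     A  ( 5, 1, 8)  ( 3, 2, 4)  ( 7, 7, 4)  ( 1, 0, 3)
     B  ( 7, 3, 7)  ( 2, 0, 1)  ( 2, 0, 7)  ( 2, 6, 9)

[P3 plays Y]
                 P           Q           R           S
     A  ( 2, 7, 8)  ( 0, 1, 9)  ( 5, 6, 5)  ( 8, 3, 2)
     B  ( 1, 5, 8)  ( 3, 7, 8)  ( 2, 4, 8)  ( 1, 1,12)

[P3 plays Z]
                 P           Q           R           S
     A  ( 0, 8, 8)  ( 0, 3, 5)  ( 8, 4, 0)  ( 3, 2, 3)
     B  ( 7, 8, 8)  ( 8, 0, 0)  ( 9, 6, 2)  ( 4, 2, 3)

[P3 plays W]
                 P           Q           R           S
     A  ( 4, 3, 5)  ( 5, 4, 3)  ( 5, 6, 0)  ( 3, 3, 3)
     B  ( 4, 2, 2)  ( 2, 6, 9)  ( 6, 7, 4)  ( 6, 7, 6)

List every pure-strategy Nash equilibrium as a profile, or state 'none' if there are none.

Nash profiles: (A,P,Y), (B,P,Z)

(A,P,X): not NE [P1→B gives 7>5; P2→R gives 7>1]
(A,P,Y): NE
(A,P,Z): not NE [P1→B gives 7>0]
(A,P,W): not NE [P2→R gives 6>3; P3→Z gives 8>5]
(A,Q,X): not NE [P2→R gives 7>2; P3→Y gives 9>4]
(A,Q,Y): not NE [P1→B gives 3>0; P2→P gives 7>1]
(A,Q,Z): not NE [P1→B gives 8>0; P2→P gives 8>3; P3→Y gives 9>5]
(A,Q,W): not NE [P2→R gives 6>4; P3→Y gives 9>3]
(A,R,X): not NE [P3→Y gives 5>4]
(A,R,Y): not NE [P2→P gives 7>6]
(A,R,Z): not NE [P1→B gives 9>8; P2→P gives 8>4; P3→Y gives 5>0]
(A,R,W): not NE [P1→B gives 6>5; P3→Y gives 5>0]
(A,S,X): not NE [P1→B gives 2>1; P2→R gives 7>0]
(A,S,Y): not NE [P2→P gives 7>3; P3→W gives 3>2]
(A,S,Z): not NE [P1→B gives 4>3; P2→P gives 8>2]
(A,S,W): not NE [P1→B gives 6>3; P2→R gives 6>3]
(B,P,X): not NE [P2→S gives 6>3; P3→Z gives 8>7]
(B,P,Y): not NE [P1→A gives 2>1; P2→Q gives 7>5]
(B,P,Z): NE
(B,P,W): not NE [P2→S gives 7>2; P3→Z gives 8>2]
(B,Q,X): not NE [P1→A gives 3>2; P2→S gives 6>0; P3→W gives 9>1]
(B,Q,Y): not NE [P3→W gives 9>8]
(B,Q,Z): not NE [P2→P gives 8>0; P3→W gives 9>0]
(B,Q,W): not NE [P1→A gives 5>2; P2→S gives 7>6]
(B,R,X): not NE [P1→A gives 7>2; P2→S gives 6>0; P3→Y gives 8>7]
(B,R,Y): not NE [P1→A gives 5>2; P2→Q gives 7>4]
(B,R,Z): not NE [P2→P gives 8>6; P3→Y gives 8>2]
(B,R,W): not NE [P3→Y gives 8>4]
(B,S,X): not NE [P3→Y gives 12>9]
(B,S,Y): not NE [P1→A gives 8>1; P2→Q gives 7>1]
(B,S,Z): not NE [P2→P gives 8>2; P3→Y gives 12>3]
(B,S,W): not NE [P3→Y gives 12>6]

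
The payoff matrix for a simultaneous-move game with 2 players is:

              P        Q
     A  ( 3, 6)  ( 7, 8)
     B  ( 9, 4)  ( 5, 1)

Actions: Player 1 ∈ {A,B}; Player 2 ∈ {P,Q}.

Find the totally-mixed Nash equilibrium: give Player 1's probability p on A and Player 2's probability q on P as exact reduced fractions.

P1 indiff ⇒ q·3+(1-q)·7 = q·9+(1-q)·5 ⇒ q(-6) = (1-q)(-2) ⇒ q = 1/4
P2 indiff ⇒ p·6+(1-p)·4 = p·8+(1-p)·1 ⇒ p(-2) = (1-p)(-3) ⇒ p = 3/5

P1 mixes 3/5 on A; P2 mixes 1/4 on P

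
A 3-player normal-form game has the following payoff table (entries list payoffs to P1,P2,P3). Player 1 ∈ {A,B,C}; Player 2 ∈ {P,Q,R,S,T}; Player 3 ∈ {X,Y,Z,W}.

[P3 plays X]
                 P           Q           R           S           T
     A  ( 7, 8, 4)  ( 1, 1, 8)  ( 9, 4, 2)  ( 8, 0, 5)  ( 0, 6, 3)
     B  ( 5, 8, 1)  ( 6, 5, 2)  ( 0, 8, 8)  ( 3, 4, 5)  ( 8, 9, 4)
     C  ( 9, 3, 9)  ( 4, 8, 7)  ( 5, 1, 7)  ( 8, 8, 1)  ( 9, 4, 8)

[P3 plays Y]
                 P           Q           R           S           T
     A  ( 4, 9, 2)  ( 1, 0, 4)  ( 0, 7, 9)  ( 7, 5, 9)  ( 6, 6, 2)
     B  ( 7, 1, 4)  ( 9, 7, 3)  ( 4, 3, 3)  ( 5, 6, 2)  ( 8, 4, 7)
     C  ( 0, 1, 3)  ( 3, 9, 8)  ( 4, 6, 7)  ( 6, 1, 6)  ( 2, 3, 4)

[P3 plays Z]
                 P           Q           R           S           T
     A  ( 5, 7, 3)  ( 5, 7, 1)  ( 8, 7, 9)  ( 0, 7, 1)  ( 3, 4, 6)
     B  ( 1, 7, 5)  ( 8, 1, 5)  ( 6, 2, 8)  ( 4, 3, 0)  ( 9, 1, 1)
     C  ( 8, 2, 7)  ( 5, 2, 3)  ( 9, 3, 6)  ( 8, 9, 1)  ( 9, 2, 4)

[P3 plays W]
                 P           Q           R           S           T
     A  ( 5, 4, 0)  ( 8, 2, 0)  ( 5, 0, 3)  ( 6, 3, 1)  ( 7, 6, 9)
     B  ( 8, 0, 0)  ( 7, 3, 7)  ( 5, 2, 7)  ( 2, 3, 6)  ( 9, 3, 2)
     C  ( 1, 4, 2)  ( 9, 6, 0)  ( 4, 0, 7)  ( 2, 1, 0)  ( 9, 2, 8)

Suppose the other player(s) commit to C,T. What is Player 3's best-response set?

u_3(X vs C,T) = 8
u_3(Y vs C,T) = 4
u_3(Z vs C,T) = 4
u_3(W vs C,T) = 8
max payoff 8 at {X,W}

argmax u_3 = {X,W}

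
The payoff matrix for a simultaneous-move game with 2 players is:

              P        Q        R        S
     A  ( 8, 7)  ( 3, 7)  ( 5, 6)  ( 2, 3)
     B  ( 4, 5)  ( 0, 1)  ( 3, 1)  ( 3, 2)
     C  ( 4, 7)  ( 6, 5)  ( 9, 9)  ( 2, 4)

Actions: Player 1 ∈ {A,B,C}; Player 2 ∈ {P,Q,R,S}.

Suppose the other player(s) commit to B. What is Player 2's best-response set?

BR_2 = {P}

u_2(P vs B) = 5
u_2(Q vs B) = 1
u_2(R vs B) = 1
u_2(S vs B) = 2
max payoff 5 at {P}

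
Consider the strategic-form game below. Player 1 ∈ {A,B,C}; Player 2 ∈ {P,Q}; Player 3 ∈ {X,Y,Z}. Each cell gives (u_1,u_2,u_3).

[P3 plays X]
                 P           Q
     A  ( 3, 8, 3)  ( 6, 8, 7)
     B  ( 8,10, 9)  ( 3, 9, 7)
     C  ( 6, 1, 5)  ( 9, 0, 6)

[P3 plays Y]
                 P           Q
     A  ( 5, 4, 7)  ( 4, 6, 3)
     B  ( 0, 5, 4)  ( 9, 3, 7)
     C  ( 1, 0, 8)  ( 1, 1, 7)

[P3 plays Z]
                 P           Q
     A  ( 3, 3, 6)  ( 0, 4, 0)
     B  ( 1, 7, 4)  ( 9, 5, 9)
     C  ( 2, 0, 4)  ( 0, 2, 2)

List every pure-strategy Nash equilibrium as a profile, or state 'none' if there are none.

(A,P,X): not NE [P1→B gives 8>3; P3→Y gives 7>3]
(A,P,Y): not NE [P2→Q gives 6>4]
(A,P,Z): not NE [P2→Q gives 4>3; P3→Y gives 7>6]
(A,Q,X): not NE [P1→C gives 9>6]
(A,Q,Y): not NE [P1→B gives 9>4; P3→X gives 7>3]
(A,Q,Z): not NE [P1→B gives 9>0; P3→X gives 7>0]
(B,P,X): NE
(B,P,Y): not NE [P1→A gives 5>0; P3→X gives 9>4]
(B,P,Z): not NE [P1→A gives 3>1; P3→X gives 9>4]
(B,Q,X): not NE [P1→C gives 9>3; P2→P gives 10>9; P3→Z gives 9>7]
(B,Q,Y): not NE [P2→P gives 5>3; P3→Z gives 9>7]
(B,Q,Z): not NE [P2→P gives 7>5]
(C,P,X): not NE [P1→B gives 8>6; P3→Y gives 8>5]
(C,P,Y): not NE [P1→A gives 5>1; P2→Q gives 1>0]
(C,P,Z): not NE [P1→A gives 3>2; P2→Q gives 2>0; P3→Y gives 8>4]
(C,Q,X): not NE [P2→P gives 1>0; P3→Y gives 7>6]
(C,Q,Y): not NE [P1→B gives 9>1]
(C,Q,Z): not NE [P1→B gives 9>0; P3→Y gives 7>2]

NE set: (B,P,X)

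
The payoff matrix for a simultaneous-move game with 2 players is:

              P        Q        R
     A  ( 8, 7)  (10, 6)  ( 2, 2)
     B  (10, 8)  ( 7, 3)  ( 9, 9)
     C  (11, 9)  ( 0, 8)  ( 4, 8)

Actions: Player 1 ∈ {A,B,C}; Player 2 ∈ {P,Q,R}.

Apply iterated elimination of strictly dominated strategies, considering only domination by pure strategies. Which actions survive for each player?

Survivors P1:{B,C} P2:{P,R}

P2 drop Q (P beats it: A:7>6 B:8>3 C:9>8)
P1 drop A (B beats it: P:10>8 R:9>2)
P1→{B,C} P2→{P,R}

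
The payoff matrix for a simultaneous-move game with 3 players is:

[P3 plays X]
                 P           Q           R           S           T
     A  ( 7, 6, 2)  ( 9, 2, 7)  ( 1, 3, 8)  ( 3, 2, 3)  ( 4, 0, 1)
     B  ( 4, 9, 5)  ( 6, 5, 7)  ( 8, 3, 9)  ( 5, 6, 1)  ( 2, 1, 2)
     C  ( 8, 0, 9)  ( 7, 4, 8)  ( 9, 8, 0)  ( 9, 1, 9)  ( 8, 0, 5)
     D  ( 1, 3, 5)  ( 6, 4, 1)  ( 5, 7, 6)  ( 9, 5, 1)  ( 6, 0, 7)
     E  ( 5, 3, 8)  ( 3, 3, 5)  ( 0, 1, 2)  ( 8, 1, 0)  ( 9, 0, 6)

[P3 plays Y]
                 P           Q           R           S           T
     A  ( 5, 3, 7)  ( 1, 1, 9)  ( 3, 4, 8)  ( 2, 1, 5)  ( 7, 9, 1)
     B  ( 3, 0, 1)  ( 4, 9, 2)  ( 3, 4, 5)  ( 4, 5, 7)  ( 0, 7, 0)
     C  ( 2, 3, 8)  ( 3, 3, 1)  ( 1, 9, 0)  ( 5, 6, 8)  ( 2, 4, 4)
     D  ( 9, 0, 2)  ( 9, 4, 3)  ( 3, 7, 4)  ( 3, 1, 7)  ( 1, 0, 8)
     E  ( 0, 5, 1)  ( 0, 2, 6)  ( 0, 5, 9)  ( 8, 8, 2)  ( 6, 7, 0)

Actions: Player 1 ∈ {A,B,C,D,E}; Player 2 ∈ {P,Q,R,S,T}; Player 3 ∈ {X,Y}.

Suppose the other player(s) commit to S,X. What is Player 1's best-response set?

u_1(A vs S,X) = 3
u_1(B vs S,X) = 5
u_1(C vs S,X) = 9
u_1(D vs S,X) = 9
u_1(E vs S,X) = 8
max payoff 9 at {C,D}

BR_1 = {C,D}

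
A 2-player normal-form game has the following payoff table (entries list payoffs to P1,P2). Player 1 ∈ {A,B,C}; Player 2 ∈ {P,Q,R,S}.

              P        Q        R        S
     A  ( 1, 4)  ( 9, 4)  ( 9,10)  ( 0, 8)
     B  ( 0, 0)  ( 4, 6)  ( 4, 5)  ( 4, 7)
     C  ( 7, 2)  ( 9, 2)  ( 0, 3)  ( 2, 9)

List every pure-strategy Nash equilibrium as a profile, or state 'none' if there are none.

PSNE = {(A,R), (B,S)}

(A,P): not NE [P1→C gives 7>1; P2→R gives 10>4]
(A,Q): not NE [P2→R gives 10>4]
(A,R): NE
(A,S): not NE [P1→B gives 4>0; P2→R gives 10>8]
(B,P): not NE [P1→C gives 7>0; P2→S gives 7>0]
(B,Q): not NE [P1→C gives 9>4; P2→S gives 7>6]
(B,R): not NE [P1→A gives 9>4; P2→S gives 7>5]
(B,S): NE
(C,P): not NE [P2→S gives 9>2]
(C,Q): not NE [P2→S gives 9>2]
(C,R): not NE [P1→A gives 9>0; P2→S gives 9>3]
(C,S): not NE [P1→B gives 4>2]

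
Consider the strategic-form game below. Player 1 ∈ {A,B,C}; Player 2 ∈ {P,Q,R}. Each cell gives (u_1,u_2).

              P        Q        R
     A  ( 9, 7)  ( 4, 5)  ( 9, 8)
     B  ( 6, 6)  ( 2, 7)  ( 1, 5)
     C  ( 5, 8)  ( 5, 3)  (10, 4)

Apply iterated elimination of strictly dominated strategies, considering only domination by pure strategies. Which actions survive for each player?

Survivors P1:{A,C} P2:{P,R}

P1 drop B (A beats it: P:9>6 Q:4>2 R:9>1)
P2 drop Q (P beats it: A:7>5 C:8>3)
P1→{A,C} P2→{P,R}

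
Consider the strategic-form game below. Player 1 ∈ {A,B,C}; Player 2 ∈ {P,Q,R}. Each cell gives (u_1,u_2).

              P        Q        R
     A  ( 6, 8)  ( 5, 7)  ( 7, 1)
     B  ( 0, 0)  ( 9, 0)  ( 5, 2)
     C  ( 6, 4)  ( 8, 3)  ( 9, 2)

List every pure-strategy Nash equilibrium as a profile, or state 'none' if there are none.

(A,P): NE
(A,Q): not NE [P1→B gives 9>5; P2→P gives 8>7]
(A,R): not NE [P1→C gives 9>7; P2→P gives 8>1]
(B,P): not NE [P1→C gives 6>0; P2→R gives 2>0]
(B,Q): not NE [P2→R gives 2>0]
(B,R): not NE [P1→C gives 9>5]
(C,P): NE
(C,Q): not NE [P1→B gives 9>8; P2→P gives 4>3]
(C,R): not NE [P2→P gives 4>2]

PSNE = {(A,P), (C,P)}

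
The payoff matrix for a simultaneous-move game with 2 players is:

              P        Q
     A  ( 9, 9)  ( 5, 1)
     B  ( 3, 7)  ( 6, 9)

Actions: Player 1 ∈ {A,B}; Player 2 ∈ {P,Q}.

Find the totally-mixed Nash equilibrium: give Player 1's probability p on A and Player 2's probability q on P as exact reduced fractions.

p=1/5, q=1/7

P1 indiff ⇒ q·9+(1-q)·5 = q·3+(1-q)·6 ⇒ q(6) = (1-q)(1) ⇒ q = 1/7
P2 indiff ⇒ p·9+(1-p)·7 = p·1+(1-p)·9 ⇒ p(8) = (1-p)(2) ⇒ p = 1/5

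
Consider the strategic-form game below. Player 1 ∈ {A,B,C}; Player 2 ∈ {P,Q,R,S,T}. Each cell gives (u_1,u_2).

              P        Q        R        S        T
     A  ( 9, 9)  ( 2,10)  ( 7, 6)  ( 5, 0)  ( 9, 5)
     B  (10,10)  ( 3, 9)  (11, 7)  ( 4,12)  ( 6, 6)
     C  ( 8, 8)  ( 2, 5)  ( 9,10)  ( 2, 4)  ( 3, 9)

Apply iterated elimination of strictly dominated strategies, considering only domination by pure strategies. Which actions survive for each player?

Survivors P1:{A,B} P2:{P,Q,S}

P1 drop C (B beats it: P:10>8 Q:3>2 R:11>9 S:4>2 T:6>3)
P2 drop R (P beats it: A:9>6 B:10>7)
P2 drop T (P beats it: A:9>5 B:10>6)
P1→{A,B} P2→{P,Q,S}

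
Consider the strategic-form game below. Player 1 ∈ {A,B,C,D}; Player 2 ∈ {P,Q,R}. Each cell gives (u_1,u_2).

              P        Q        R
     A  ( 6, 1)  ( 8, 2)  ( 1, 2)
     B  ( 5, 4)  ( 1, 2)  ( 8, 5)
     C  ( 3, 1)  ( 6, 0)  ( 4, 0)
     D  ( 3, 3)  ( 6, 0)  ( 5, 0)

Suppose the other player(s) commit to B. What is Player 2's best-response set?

BR_2 = {R}

u_2(P vs B) = 4
u_2(Q vs B) = 2
u_2(R vs B) = 5
max payoff 5 at {R}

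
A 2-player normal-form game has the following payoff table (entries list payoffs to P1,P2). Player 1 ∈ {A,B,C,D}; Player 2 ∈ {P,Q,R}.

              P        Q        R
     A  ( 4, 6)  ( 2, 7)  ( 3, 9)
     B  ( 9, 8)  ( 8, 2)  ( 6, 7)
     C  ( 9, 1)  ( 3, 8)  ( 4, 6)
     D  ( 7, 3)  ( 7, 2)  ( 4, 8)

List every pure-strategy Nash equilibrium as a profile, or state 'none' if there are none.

NE set: (B,P)

(A,P): not NE [P1→C gives 9>4; P2→R gives 9>6]
(A,Q): not NE [P1→B gives 8>2; P2→R gives 9>7]
(A,R): not NE [P1→B gives 6>3]
(B,P): NE
(B,Q): not NE [P2→P gives 8>2]
(B,R): not NE [P2→P gives 8>7]
(C,P): not NE [P2→Q gives 8>1]
(C,Q): not NE [P1→B gives 8>3]
(C,R): not NE [P1→B gives 6>4; P2→Q gives 8>6]
(D,P): not NE [P1→C gives 9>7; P2→R gives 8>3]
(D,Q): not NE [P1→B gives 8>7; P2→R gives 8>2]
(D,R): not NE [P1→B gives 6>4]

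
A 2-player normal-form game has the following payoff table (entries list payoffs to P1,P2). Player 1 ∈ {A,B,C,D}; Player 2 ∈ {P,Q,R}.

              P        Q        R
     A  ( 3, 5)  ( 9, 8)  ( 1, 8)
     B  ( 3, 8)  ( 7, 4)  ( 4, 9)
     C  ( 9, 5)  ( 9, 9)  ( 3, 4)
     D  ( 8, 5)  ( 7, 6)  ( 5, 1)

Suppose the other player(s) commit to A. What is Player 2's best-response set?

u_2(P vs A) = 5
u_2(Q vs A) = 8
u_2(R vs A) = 8
max payoff 8 at {Q,R}

argmax u_2 = {Q,R}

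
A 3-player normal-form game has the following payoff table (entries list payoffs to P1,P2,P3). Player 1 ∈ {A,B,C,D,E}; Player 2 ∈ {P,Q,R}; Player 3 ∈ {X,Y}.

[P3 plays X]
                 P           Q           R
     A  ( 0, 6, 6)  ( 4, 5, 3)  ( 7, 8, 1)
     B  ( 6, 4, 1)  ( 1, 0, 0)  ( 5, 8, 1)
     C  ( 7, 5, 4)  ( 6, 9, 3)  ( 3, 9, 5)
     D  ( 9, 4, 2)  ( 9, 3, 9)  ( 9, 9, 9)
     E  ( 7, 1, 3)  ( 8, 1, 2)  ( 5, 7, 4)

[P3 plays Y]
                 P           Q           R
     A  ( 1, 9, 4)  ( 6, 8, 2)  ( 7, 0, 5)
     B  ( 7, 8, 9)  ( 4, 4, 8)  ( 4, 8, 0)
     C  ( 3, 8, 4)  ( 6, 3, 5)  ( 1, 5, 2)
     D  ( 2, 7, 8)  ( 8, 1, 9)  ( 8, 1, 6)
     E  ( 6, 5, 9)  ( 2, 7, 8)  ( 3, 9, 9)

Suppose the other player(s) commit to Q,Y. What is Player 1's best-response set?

u_1(A vs Q,Y) = 6
u_1(B vs Q,Y) = 4
u_1(C vs Q,Y) = 6
u_1(D vs Q,Y) = 8
u_1(E vs Q,Y) = 2
max payoff 8 at {D}

BR_1 = {D}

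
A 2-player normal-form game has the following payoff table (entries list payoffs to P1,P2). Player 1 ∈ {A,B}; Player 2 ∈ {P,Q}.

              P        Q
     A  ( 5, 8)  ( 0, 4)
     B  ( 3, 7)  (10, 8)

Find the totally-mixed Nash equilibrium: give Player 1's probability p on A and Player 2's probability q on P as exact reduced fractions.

P1 mixes 1/5 on A; P2 mixes 5/6 on P

P1 indiff ⇒ q·5+(1-q)·0 = q·3+(1-q)·10 ⇒ q(2) = (1-q)(10) ⇒ q = 5/6
P2 indiff ⇒ p·8+(1-p)·7 = p·4+(1-p)·8 ⇒ p(4) = (1-p)(1) ⇒ p = 1/5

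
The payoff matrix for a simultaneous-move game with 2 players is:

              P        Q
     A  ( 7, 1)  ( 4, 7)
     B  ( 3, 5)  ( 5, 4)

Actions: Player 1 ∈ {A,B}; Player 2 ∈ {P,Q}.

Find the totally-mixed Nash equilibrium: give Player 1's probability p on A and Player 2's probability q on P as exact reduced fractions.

p=1/7, q=1/5

P1 indiff ⇒ q·7+(1-q)·4 = q·3+(1-q)·5 ⇒ q(4) = (1-q)(1) ⇒ q = 1/5
P2 indiff ⇒ p·1+(1-p)·5 = p·7+(1-p)·4 ⇒ p(-6) = (1-p)(-1) ⇒ p = 1/7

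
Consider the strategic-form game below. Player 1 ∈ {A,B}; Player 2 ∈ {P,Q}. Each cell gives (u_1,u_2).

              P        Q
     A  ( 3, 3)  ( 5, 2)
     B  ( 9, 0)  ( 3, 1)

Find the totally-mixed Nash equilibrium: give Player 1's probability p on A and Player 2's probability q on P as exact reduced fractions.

P1 mixes 1/2 on A; P2 mixes 1/4 on P

P1 indiff ⇒ q·3+(1-q)·5 = q·9+(1-q)·3 ⇒ q(-6) = (1-q)(-2) ⇒ q = 1/4
P2 indiff ⇒ p·3+(1-p)·0 = p·2+(1-p)·1 ⇒ p(1) = (1-p)(1) ⇒ p = 1/2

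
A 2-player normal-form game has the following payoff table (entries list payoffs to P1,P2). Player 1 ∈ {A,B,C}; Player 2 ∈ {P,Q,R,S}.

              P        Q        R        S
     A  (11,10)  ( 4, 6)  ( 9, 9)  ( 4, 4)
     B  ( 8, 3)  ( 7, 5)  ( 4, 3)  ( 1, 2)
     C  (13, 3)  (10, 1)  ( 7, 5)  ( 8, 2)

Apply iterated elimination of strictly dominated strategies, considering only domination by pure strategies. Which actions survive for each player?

P1 drop B (C beats it: P:13>8 Q:10>7 R:7>4 S:8>1)
P2 drop Q (P beats it: A:10>6 C:3>1)
P2 drop S (P beats it: A:10>4 C:3>2)
P1→{A,C} P2→{P,R}

Remaining: P1:{A,C} P2:{P,R}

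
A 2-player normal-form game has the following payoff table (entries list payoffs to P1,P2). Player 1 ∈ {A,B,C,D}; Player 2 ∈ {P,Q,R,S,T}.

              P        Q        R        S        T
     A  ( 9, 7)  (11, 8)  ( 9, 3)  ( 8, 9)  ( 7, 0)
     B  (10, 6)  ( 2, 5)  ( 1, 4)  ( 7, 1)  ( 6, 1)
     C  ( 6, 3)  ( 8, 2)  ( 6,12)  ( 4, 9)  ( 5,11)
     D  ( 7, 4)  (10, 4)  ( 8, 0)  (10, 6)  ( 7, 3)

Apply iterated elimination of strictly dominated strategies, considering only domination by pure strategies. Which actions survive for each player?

P1 drop C (A beats it: P:9>6 Q:11>8 R:9>6 S:8>4 T:7>5)
P2 drop R (P beats it: A:7>3 B:6>4 D:4>0)
P2 drop T (P beats it: A:7>0 B:6>1 D:4>3)
P1→{A,B,D} P2→{P,Q,S}

IESDS → P1:{A,B,D} P2:{P,Q,S}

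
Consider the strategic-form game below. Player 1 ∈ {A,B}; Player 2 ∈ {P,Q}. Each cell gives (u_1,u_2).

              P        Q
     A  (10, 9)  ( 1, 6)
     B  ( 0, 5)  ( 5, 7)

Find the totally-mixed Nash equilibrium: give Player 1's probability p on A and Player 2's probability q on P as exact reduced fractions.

(p,q) = (2/5, 2/7)

P1 indiff ⇒ q·10+(1-q)·1 = q·0+(1-q)·5 ⇒ q(10) = (1-q)(4) ⇒ q = 2/7
P2 indiff ⇒ p·9+(1-p)·5 = p·6+(1-p)·7 ⇒ p(3) = (1-p)(2) ⇒ p = 2/5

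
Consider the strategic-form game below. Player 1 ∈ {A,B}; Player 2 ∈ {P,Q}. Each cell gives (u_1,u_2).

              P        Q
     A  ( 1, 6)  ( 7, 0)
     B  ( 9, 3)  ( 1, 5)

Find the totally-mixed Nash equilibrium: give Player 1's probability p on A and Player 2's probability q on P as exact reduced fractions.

P1 indiff ⇒ q·1+(1-q)·7 = q·9+(1-q)·1 ⇒ q(-8) = (1-q)(-6) ⇒ q = 3/7
P2 indiff ⇒ p·6+(1-p)·3 = p·0+(1-p)·5 ⇒ p(6) = (1-p)(2) ⇒ p = 1/4

p=1/4, q=3/7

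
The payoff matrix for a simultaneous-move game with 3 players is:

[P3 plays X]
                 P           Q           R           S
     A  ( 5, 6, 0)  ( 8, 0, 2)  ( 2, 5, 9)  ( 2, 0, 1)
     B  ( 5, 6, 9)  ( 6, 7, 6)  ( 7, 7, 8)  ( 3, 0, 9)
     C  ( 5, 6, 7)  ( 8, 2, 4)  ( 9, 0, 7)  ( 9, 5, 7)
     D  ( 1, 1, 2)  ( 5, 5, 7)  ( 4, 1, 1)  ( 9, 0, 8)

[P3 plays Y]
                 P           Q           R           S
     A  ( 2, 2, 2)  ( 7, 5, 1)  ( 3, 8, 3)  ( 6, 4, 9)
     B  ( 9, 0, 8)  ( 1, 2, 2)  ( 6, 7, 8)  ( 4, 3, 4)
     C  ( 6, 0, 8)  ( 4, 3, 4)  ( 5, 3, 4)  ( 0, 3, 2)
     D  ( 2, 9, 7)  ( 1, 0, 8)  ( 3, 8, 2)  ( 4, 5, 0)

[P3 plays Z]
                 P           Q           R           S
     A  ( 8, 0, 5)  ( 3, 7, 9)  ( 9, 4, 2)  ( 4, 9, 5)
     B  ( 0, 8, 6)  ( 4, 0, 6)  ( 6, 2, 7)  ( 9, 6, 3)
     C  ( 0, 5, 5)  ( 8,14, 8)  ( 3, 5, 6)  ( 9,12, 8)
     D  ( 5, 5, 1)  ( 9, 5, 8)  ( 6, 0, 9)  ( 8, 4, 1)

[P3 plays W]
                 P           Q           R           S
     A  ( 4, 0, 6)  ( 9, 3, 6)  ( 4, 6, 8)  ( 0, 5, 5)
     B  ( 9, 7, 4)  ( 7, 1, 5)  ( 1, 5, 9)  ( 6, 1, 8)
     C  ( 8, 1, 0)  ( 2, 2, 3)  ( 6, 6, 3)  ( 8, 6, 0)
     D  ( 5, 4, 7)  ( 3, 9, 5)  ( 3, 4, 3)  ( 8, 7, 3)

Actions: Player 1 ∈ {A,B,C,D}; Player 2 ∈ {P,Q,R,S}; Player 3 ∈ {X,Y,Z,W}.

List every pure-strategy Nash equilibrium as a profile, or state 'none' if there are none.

(A,P,X): not NE [P3→W gives 6>0]
(A,P,Y): not NE [P1→B gives 9>2; P2→R gives 8>2; P3→W gives 6>2]
(A,P,Z): not NE [P2→S gives 9>0; P3→W gives 6>5]
(A,P,W): not NE [P1→B gives 9>4; P2→R gives 6>0]
(A,Q,X): not NE [P2→P gives 6>0; P3→Z gives 9>2]
(A,Q,Y): not NE [P2→R gives 8>5; P3→Z gives 9>1]
(A,Q,Z): not NE [P1→D gives 9>3; P2→S gives 9>7]
(A,Q,W): not NE [P2→R gives 6>3; P3→Z gives 9>6]
(A,R,X): not NE [P1→C gives 9>2; P2→P gives 6>5]
(A,R,Y): not NE [P1→B gives 6>3; P3→X gives 9>3]
(A,R,Z): not NE [P2→S gives 9>4; P3→X gives 9>2]
(A,R,W): not NE [P1→C gives 6>4; P3→X gives 9>8]
(A,S,X): not NE [P1→D gives 9>2; P2→P gives 6>0; P3→Y gives 9>1]
(A,S,Y): not NE [P2→R gives 8>4]
(A,S,Z): not NE [P1→C gives 9>4; P3→Y gives 9>5]
(A,S,W): not NE [P1→D gives 8>0; P2→R gives 6>5; P3→Y gives 9>5]
(B,P,X): not NE [P2→R gives 7>6]
(B,P,Y): not NE [P2→R gives 7>0; P3→X gives 9>8]
(B,P,Z): not NE [P1→A gives 8>0; P3→X gives 9>6]
(B,P,W): not NE [P3→X gives 9>4]
(B,Q,X): not NE [P1→C gives 8>6]
(B,Q,Y): not NE [P1→A gives 7>1; P2→R gives 7>2; P3→Z gives 6>2]
(B,Q,Z): not NE [P1→D gives 9>4; P2→P gives 8>0]
(B,Q,W): not NE [P1→A gives 9>7; P2→P gives 7>1; P3→Z gives 6>5]
(B,R,X): not NE [P1→C gives 9>7; P3→W gives 9>8]
(B,R,Y): not NE [P3→W gives 9>8]
(B,R,Z): not NE [P1→A gives 9>6; P2→P gives 8>2; P3→W gives 9>7]
(B,R,W): not NE [P1→C gives 6>1; P2→P gives 7>5]
(B,S,X): not NE [P1→D gives 9>3; P2→R gives 7>0]
(B,S,Y): not NE [P1→A gives 6>4; P2→R gives 7>3; P3→X gives 9>4]
(B,S,Z): not NE [P2→P gives 8>6; P3→X gives 9>3]
(B,S,W): not NE [P1→D gives 8>6; P2→P gives 7>1; P3→X gives 9>8]
(C,P,X): not NE [P3→Y gives 8>7]
(C,P,Y): not NE [P1→B gives 9>6; P2→S gives 3>0]
(C,P,Z): not NE [P1→A gives 8>0; P2→Q gives 14>5; P3→Y gives 8>5]
(C,P,W): not NE [P1→B gives 9>8; P2→S gives 6>1; P3→Y gives 8>0]
(C,Q,X): not NE [P2→P gives 6>2; P3→Z gives 8>4]
(C,Q,Y): not NE [P1→A gives 7>4; P3→Z gives 8>4]
(C,Q,Z): not NE [P1→D gives 9>8]
(C,Q,W): not NE [P1→A gives 9>2; P2→S gives 6>2; P3→Z gives 8>3]
(C,R,X): not NE [P2→P gives 6>0]
(C,R,Y): not NE [P1→B gives 6>5; P3→X gives 7>4]
(C,R,Z): not NE [P1→A gives 9>3; P2→Q gives 14>5; P3→X gives 7>6]
(C,R,W): not NE [P3→X gives 7>3]
(C,S,X): not NE [P2→P gives 6>5; P3→Z gives 8>7]
(C,S,Y): not NE [P1→A gives 6>0; P3→Z gives 8>2]
(C,S,Z): not NE [P2→Q gives 14>12]
(C,S,W): not NE [P3→Z gives 8>0]
(D,P,X): not NE [P1→C gives 5>1; P2→Q gives 5>1; P3→W gives 7>2]
(D,P,Y): not NE [P1→B gives 9>2]
(D,P,Z): not NE [P1→A gives 8>5; P3→W gives 7>1]
(D,P,W): not NE [P1→B gives 9>5; P2→Q gives 9>4]
(D,Q,X): not NE [P1→C gives 8>5; P3→Z gives 8>7]
(D,Q,Y): not NE [P1→A gives 7>1; P2→P gives 9>0]
(D,Q,Z): NE
(D,Q,W): not NE [P1→A gives 9>3; P3→Z gives 8>5]
(D,R,X): not NE [P1→C gives 9>4; P2→Q gives 5>1; P3→Z gives 9>1]
(D,R,Y): not NE [P1→B gives 6>3; P2→P gives 9>8; P3→Z gives 9>2]
(D,R,Z): not NE [P1→A gives 9>6; P2→Q gives 5>0]
(D,R,W): not NE [P1→C gives 6>3; P2→Q gives 9>4; P3→Z gives 9>3]
(D,S,X): not NE [P2→Q gives 5>0]
(D,S,Y): not NE [P1→A gives 6>4; P2→P gives 9>5; P3→X gives 8>0]
(D,S,Z): not NE [P1→C gives 9>8; P2→Q gives 5>4; P3→X gives 8>1]
(D,S,W): not NE [P2→Q gives 9>7; P3→X gives 8>3]

Nash profiles: (D,Q,Z)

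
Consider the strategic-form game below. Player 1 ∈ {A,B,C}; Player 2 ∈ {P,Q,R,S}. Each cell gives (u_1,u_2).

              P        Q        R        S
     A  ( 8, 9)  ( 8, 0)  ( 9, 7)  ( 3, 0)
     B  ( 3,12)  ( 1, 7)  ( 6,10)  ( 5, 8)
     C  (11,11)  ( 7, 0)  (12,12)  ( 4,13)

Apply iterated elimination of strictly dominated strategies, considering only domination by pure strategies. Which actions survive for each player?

Remaining: P1:{B,C} P2:{P,R,S}

P2 drop Q (P beats it: A:9>0 B:12>7 C:11>0)
P1 drop A (C beats it: P:11>8 R:12>9 S:4>3)
P1→{B,C} P2→{P,R,S}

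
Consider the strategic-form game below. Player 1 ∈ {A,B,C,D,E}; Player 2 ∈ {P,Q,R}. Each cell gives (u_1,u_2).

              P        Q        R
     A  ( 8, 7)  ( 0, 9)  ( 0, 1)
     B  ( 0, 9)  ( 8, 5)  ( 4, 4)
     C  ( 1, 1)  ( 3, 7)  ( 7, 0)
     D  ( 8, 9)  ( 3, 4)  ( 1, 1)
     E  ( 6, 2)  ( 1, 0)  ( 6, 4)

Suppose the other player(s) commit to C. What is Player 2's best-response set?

u_2(P vs C) = 1
u_2(Q vs C) = 7
u_2(R vs C) = 0
max payoff 7 at {Q}

BR_2 = {Q}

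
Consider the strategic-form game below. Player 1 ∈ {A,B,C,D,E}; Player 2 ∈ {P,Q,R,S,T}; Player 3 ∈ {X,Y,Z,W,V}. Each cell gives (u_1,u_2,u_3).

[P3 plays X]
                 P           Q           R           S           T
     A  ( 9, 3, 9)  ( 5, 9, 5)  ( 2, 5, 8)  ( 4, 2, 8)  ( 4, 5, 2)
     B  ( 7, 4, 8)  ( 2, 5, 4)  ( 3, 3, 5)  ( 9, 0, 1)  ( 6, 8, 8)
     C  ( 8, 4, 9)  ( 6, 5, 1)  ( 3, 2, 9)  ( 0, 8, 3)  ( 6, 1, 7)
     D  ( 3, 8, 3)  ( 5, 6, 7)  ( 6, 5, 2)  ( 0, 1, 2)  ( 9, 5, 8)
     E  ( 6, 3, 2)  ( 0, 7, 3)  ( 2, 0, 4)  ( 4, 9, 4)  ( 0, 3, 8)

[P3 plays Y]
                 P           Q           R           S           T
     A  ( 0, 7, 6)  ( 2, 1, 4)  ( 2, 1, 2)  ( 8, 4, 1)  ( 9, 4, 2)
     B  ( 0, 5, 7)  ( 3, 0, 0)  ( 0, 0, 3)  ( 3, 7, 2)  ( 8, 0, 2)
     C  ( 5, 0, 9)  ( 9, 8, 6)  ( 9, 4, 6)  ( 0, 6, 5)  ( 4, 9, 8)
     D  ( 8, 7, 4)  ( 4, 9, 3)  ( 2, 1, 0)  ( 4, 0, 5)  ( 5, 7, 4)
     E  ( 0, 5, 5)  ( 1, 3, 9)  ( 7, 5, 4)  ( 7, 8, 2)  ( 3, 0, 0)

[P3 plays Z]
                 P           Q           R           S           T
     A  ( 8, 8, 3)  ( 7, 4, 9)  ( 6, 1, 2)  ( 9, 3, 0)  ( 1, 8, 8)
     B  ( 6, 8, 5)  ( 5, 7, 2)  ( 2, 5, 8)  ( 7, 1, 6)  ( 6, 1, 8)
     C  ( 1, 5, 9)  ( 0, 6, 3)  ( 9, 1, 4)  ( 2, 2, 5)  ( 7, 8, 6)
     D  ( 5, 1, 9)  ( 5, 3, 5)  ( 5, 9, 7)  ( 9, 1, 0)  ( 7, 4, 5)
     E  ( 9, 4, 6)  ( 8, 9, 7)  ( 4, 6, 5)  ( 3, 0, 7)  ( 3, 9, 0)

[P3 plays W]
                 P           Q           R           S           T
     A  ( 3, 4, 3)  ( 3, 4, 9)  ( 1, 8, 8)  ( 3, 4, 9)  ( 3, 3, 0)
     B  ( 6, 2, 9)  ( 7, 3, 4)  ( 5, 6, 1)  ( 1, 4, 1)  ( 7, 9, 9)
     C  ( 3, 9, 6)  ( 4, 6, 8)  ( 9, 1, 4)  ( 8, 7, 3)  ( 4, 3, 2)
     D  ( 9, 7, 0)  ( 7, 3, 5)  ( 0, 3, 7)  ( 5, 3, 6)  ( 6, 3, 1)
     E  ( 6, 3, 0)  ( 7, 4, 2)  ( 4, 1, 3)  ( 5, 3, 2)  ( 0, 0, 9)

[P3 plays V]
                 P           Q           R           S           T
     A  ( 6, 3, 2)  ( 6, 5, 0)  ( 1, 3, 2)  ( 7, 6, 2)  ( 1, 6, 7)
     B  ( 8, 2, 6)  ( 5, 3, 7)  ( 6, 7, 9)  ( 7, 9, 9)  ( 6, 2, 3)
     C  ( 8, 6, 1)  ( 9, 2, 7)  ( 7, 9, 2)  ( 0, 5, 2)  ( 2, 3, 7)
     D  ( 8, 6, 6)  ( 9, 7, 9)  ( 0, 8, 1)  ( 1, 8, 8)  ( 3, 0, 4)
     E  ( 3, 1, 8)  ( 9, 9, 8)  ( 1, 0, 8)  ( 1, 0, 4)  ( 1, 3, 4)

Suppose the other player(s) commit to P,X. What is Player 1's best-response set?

BR_1 = {A}

u_1(A vs P,X) = 9
u_1(B vs P,X) = 7
u_1(C vs P,X) = 8
u_1(D vs P,X) = 3
u_1(E vs P,X) = 6
max payoff 9 at {A}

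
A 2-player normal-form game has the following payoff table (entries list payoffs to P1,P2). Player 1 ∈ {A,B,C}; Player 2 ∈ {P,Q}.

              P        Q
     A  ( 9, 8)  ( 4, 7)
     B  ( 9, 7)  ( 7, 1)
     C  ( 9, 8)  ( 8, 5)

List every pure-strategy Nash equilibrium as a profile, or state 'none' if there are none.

NE set: (A,P), (B,P), (C,P)

(A,P): NE
(A,Q): not NE [P1→C gives 8>4; P2→P gives 8>7]
(B,P): NE
(B,Q): not NE [P1→C gives 8>7; P2→P gives 7>1]
(C,P): NE
(C,Q): not NE [P2→P gives 8>5]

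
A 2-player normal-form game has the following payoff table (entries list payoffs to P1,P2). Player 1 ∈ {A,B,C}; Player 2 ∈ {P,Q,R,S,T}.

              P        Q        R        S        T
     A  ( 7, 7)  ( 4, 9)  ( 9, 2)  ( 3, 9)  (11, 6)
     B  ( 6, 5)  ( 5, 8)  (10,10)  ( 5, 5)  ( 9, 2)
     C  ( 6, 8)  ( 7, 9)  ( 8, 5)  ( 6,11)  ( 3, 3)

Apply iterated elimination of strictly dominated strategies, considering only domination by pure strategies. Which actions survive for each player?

P2 drop P (Q beats it: A:9>7 B:8>5 C:9>8)
P2 drop T (Q beats it: A:9>6 B:8>2 C:9>3)
P1 drop A (B beats it: Q:5>4 R:10>9 S:5>3)
P1→{B,C} P2→{Q,R,S}

IESDS → P1:{B,C} P2:{Q,R,S}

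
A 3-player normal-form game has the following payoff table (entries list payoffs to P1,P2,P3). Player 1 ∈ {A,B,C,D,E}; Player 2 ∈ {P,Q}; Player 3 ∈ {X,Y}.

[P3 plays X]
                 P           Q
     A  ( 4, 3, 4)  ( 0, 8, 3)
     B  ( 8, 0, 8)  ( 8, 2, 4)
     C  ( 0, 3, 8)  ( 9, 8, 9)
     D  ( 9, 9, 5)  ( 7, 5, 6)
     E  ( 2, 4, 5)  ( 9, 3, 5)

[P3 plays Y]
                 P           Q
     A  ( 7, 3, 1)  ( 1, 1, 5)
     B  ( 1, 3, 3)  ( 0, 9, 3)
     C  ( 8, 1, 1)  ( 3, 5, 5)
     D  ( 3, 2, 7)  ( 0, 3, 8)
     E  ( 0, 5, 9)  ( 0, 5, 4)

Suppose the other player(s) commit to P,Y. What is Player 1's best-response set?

BR_1 = {C}

u_1(A vs P,Y) = 7
u_1(B vs P,Y) = 1
u_1(C vs P,Y) = 8
u_1(D vs P,Y) = 3
u_1(E vs P,Y) = 0
max payoff 8 at {C}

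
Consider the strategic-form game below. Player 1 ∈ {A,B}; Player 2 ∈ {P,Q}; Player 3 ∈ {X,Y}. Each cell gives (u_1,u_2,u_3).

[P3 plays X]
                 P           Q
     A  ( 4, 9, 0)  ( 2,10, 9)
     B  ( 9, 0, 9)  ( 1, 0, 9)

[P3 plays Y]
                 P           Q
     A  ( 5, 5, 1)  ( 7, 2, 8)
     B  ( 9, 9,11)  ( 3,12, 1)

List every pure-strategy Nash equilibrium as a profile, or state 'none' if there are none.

PSNE = {(A,Q,X)}

(A,P,X): not NE [P1→B gives 9>4; P2→Q gives 10>9; P3→Y gives 1>0]
(A,P,Y): not NE [P1→B gives 9>5]
(A,Q,X): NE
(A,Q,Y): not NE [P2→P gives 5>2; P3→X gives 9>8]
(B,P,X): not NE [P3→Y gives 11>9]
(B,P,Y): not NE [P2→Q gives 12>9]
(B,Q,X): not NE [P1→A gives 2>1]
(B,Q,Y): not NE [P1→A gives 7>3; P3→X gives 9>1]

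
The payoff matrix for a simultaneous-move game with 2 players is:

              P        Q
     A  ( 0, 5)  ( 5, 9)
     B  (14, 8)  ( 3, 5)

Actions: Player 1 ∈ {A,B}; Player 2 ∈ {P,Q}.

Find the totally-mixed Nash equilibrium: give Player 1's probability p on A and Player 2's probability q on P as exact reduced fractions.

P1 indiff ⇒ q·0+(1-q)·5 = q·14+(1-q)·3 ⇒ q(-14) = (1-q)(-2) ⇒ q = 1/8
P2 indiff ⇒ p·5+(1-p)·8 = p·9+(1-p)·5 ⇒ p(-4) = (1-p)(-3) ⇒ p = 3/7

p=3/7, q=1/8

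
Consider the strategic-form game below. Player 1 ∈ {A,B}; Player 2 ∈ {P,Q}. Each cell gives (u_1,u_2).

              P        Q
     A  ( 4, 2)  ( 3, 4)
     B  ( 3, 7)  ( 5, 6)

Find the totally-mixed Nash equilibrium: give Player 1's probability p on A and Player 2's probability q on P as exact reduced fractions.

p=1/3, q=2/3

P1 indiff ⇒ q·4+(1-q)·3 = q·3+(1-q)·5 ⇒ q(1) = (1-q)(2) ⇒ q = 2/3
P2 indiff ⇒ p·2+(1-p)·7 = p·4+(1-p)·6 ⇒ p(-2) = (1-p)(-1) ⇒ p = 1/3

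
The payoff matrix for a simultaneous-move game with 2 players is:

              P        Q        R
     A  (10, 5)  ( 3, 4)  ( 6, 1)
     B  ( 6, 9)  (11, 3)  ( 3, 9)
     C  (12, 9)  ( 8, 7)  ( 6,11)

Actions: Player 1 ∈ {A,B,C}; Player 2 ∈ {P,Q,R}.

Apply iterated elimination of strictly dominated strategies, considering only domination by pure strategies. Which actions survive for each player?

IESDS → P1:{A,C} P2:{P,R}

P2 drop Q (P beats it: A:5>4 B:9>3 C:9>7)
P1 drop B (A beats it: P:10>6 R:6>3)
P1→{A,C} P2→{P,R}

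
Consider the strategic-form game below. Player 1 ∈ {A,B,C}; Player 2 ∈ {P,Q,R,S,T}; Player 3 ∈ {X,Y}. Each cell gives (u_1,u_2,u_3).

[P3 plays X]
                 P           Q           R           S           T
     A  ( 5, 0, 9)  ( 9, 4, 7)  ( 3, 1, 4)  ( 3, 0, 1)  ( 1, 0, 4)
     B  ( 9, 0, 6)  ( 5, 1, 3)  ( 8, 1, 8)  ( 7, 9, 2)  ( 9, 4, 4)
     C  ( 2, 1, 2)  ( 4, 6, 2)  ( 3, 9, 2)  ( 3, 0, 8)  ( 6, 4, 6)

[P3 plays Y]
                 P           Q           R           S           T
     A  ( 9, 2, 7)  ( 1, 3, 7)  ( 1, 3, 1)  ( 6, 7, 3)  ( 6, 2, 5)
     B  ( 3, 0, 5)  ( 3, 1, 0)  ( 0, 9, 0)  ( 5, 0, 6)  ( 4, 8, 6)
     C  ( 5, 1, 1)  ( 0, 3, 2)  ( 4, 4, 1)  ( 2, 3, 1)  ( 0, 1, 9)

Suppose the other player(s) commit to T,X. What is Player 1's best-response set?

argmax u_1 = {B}

u_1(A vs T,X) = 1
u_1(B vs T,X) = 9
u_1(C vs T,X) = 6
max payoff 9 at {B}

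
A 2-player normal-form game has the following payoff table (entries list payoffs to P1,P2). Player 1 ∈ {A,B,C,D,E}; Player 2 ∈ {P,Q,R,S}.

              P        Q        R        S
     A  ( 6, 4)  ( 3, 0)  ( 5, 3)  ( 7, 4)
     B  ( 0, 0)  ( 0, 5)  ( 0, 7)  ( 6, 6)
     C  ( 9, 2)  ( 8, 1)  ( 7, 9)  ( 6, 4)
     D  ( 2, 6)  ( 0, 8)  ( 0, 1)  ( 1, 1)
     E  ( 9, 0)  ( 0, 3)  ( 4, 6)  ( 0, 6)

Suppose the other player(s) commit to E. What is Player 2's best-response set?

u_2(P vs E) = 0
u_2(Q vs E) = 3
u_2(R vs E) = 6
u_2(S vs E) = 6
max payoff 6 at {R,S}

argmax u_2 = {R,S}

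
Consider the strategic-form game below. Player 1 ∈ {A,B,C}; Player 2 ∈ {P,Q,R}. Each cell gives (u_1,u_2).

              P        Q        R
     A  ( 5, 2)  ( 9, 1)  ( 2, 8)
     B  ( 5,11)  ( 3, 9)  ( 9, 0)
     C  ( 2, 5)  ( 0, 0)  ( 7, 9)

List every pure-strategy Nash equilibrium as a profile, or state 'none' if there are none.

(A,P): not NE [P2→R gives 8>2]
(A,Q): not NE [P2→R gives 8>1]
(A,R): not NE [P1→B gives 9>2]
(B,P): NE
(B,Q): not NE [P1→A gives 9>3; P2→P gives 11>9]
(B,R): not NE [P2→P gives 11>0]
(C,P): not NE [P1→B gives 5>2; P2→R gives 9>5]
(C,Q): not NE [P1→A gives 9>0; P2→R gives 9>0]
(C,R): not NE [P1→B gives 9>7]

PSNE = {(B,P)}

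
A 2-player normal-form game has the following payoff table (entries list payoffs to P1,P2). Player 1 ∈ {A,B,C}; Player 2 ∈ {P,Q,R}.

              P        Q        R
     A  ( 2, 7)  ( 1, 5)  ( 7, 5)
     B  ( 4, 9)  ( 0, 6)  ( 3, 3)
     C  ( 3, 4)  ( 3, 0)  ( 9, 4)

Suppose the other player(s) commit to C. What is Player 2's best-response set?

BR_2 = {P,R}

u_2(P vs C) = 4
u_2(Q vs C) = 0
u_2(R vs C) = 4
max payoff 4 at {P,R}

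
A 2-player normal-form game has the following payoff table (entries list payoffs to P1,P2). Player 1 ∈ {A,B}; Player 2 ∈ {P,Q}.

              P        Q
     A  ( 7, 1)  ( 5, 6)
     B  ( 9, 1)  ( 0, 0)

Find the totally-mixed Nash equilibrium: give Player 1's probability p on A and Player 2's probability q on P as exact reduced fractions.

(p,q) = (1/6, 5/7)

P1 indiff ⇒ q·7+(1-q)·5 = q·9+(1-q)·0 ⇒ q(-2) = (1-q)(-5) ⇒ q = 5/7
P2 indiff ⇒ p·1+(1-p)·1 = p·6+(1-p)·0 ⇒ p(-5) = (1-p)(-1) ⇒ p = 1/6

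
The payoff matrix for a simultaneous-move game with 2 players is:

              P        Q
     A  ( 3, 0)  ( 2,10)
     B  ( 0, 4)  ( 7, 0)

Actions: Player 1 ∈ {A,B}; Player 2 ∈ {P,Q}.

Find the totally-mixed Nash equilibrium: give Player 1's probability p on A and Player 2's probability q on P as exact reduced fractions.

p=2/7, q=5/8

P1 indiff ⇒ q·3+(1-q)·2 = q·0+(1-q)·7 ⇒ q(3) = (1-q)(5) ⇒ q = 5/8
P2 indiff ⇒ p·0+(1-p)·4 = p·10+(1-p)·0 ⇒ p(-10) = (1-p)(-4) ⇒ p = 2/7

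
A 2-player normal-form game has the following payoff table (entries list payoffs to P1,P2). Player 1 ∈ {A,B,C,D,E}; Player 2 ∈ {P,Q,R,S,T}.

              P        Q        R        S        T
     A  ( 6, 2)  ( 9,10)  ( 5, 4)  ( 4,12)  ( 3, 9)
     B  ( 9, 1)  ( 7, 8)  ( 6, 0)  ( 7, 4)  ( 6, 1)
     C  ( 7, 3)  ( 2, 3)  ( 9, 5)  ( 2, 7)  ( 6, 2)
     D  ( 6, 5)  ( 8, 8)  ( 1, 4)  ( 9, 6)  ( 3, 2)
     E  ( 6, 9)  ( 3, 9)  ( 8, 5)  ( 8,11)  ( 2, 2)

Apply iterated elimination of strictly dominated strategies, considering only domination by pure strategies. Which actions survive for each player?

Remaining: P1:{A,D} P2:{Q,S}

P2 drop P (S beats it: A:12>2 B:4>1 C:7>3 D:6>5 E:11>9)
P2 drop R (S beats it: A:12>4 B:4>0 C:7>5 D:6>4 E:11>5)
P1 drop E (D beats it: Q:8>3 S:9>8 T:3>2)
P2 drop T (Q beats it: A:10>9 B:8>1 C:3>2 D:8>2)
P1 drop B (D beats it: Q:8>7 S:9>7)
P1 drop C (A beats it: Q:9>2 S:4>2)
P1→{A,D} P2→{Q,S}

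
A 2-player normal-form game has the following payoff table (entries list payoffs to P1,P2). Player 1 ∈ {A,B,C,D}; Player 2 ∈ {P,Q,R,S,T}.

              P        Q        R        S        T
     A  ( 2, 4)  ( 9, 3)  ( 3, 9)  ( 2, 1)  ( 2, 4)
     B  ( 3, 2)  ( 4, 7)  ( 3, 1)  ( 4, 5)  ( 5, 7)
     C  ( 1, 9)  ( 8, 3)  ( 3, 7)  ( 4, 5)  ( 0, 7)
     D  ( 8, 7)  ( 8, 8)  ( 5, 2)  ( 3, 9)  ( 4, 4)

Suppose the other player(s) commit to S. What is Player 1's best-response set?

BR_1 = {B,C}

u_1(A vs S) = 2
u_1(B vs S) = 4
u_1(C vs S) = 4
u_1(D vs S) = 3
max payoff 4 at {B,C}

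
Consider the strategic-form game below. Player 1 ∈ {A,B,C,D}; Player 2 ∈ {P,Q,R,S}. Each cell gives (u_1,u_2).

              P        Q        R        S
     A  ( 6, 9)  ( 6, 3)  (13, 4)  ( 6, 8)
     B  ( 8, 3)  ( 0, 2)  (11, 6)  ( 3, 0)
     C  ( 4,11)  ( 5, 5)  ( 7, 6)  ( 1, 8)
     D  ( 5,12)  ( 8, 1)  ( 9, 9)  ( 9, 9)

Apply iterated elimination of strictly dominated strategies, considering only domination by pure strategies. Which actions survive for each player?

Survivors P1:{A,B} P2:{P,R}

P1 drop C (A beats it: P:6>4 Q:6>5 R:13>7 S:6>1)
P2 drop Q (P beats it: A:9>3 B:3>2 D:12>1)
P2 drop S (P beats it: A:9>8 B:3>0 D:12>9)
P1 drop D (A beats it: P:6>5 R:13>9)
P1→{A,B} P2→{P,R}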